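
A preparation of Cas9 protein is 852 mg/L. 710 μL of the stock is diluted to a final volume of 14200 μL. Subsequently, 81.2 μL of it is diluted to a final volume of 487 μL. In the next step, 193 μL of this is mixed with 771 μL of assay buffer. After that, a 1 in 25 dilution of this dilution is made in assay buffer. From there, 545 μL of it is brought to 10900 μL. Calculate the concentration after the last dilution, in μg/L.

2.84 μg/L

Overall dilution factor = 20 × 5.998 × 4.995 × 25 × 20 = 3.00 × 10⁵.
852 mg/L / 3.00 × 10⁵ = 2.84 × 10⁻³ mg/L = 2.84 μg/L.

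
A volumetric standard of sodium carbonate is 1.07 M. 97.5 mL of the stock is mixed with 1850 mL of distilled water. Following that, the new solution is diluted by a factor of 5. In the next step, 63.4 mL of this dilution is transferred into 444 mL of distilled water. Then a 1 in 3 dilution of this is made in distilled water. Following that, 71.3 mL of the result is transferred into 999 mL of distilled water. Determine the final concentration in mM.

Overall dilution factor = 19.97 × 5 × 8.003 × 3 × 15.01 = 3.60 × 10⁴.
1.07 M / 3.60 × 10⁴ = 2.97 × 10⁻⁵ M = 0.0297 mM.

0.0297 mM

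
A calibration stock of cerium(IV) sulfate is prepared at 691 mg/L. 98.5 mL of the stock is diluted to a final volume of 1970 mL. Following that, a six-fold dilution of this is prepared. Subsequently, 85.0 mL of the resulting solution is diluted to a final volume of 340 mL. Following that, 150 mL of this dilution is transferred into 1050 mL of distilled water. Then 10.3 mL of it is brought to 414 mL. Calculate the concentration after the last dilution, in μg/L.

4.48 μg/L

Overall dilution factor = 20 × 6 × 4 × 8 × 40.19 = 1.54 × 10⁵.
691 mg/L / 1.54 × 10⁵ = 4.48 × 10⁻³ mg/L = 4.48 μg/L.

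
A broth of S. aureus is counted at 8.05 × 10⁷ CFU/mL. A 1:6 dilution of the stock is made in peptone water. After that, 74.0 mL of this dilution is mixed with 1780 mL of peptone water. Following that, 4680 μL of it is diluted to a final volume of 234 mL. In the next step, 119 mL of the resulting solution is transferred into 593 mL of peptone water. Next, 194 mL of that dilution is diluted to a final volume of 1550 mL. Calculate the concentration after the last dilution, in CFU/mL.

Overall dilution factor = 6 × 25.05 × 50 × 5.983 × 7.990 = 3.59 × 10⁵.
8.05 × 10⁷ CFU/mL / 3.59 × 10⁵ = 224 CFU/mL.

224 CFU/mL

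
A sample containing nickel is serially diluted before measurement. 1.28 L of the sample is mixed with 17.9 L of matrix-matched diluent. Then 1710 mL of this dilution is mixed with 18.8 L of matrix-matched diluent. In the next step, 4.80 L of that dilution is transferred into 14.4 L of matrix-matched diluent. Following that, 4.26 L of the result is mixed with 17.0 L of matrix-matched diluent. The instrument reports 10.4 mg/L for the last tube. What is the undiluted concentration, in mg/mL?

37.3 mg/mL

Overall dilution factor = 14.98 × 11.99 × 4 × 4.991 = 3588.
Original = 10.4 mg/L × 3588 = 3.73 × 10⁴ mg/L = 37.3 mg/mL.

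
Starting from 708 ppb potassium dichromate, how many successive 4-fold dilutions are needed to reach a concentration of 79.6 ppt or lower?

7

Need 4ⁿ ≥ 8894, so n ≥ log(8894)/log(4) = 6.56.
Minimum whole steps: n = 7.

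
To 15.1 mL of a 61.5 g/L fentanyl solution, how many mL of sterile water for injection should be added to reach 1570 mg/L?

576 mL

1570 mg/L = 1.57 g/L.
V₂ = C₁V₁/C₂ = 61.5 × 15.1 / 1.57 = 591 mL.
Diluent to add = V₂ − V₁ = 591 − 15.1 = 576 mL.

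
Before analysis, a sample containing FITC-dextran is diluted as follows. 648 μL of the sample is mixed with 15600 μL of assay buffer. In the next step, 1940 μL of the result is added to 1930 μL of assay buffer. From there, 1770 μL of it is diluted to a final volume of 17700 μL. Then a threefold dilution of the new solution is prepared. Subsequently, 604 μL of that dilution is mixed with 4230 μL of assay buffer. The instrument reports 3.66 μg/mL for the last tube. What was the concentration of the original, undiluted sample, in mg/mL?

Overall dilution factor = 25.07 × 1.995 × 10 × 3 × 8.003 = 1.20 × 10⁴.
Original = 3.66 μg/mL × 1.20 × 10⁴ = 4.40 × 10⁴ μg/mL = 44.0 mg/mL.

44.0 mg/mL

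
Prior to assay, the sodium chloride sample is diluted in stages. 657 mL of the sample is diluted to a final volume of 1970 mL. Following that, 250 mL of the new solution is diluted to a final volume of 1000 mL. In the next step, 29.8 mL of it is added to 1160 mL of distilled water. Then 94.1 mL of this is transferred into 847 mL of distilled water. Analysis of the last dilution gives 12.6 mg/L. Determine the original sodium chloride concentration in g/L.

60.3 g/L

Overall dilution factor = 2.998 × 4 × 39.93 × 10.00 = 4789.
Original = 12.6 mg/L × 4789 = 6.03 × 10⁴ mg/L = 60.3 g/L.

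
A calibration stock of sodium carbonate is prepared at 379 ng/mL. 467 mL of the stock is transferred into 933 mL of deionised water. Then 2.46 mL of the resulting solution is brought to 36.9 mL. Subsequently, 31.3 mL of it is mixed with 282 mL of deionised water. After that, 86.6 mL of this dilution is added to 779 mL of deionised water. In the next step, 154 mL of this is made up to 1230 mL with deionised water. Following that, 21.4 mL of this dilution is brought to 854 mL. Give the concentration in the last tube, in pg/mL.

Overall dilution factor = 2.998 × 15 × 10.01 × 9.995 × 7.987 × 39.91 = 1.43 × 10⁶.
379 ng/mL / 1.43 × 10⁶ = 2.64 × 10⁻⁴ ng/mL = 0.264 pg/mL.

0.264 pg/mL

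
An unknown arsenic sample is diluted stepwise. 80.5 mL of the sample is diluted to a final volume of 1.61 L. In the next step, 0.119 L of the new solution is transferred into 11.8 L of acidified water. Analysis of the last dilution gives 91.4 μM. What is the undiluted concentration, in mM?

183 mM

Overall dilution factor = 20 × 100.2 = 2003.
Original = 91.4 μM × 2003 = 1.83 × 10⁵ μM = 183 mM.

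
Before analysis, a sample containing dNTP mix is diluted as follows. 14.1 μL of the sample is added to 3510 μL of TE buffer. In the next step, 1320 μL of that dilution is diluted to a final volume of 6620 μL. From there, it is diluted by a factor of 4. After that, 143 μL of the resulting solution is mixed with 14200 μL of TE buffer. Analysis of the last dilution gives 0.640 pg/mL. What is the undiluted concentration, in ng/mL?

322 ng/mL

Overall dilution factor = 249.9 × 5.015 × 4 × 100.3 = 5.03 × 10⁵.
Original = 0.640 pg/mL × 5.03 × 10⁵ = 3.22 × 10⁵ pg/mL = 322 ng/mL.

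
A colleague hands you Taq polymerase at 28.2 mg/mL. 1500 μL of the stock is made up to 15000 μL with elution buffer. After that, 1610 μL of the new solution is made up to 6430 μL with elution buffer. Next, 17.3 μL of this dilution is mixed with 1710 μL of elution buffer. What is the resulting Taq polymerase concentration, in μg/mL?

Overall dilution factor = 10 × 3.994 × 99.84 = 3988.
28.2 mg/mL / 3988 = 7.07 × 10⁻³ mg/mL = 7.07 μg/mL.

7.07 μg/mL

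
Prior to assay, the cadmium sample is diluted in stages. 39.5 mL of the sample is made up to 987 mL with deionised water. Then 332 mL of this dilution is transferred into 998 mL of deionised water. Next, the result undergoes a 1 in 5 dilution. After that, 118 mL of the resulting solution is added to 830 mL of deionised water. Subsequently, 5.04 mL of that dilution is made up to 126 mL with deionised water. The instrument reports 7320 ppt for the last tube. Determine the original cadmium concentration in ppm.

736 ppm

Overall dilution factor = 24.99 × 4.006 × 5 × 8.034 × 25 = 1.01 × 10⁵.
Original = 7320 ppt × 1.01 × 10⁵ = 7.36 × 10⁸ ppt = 736 ppm.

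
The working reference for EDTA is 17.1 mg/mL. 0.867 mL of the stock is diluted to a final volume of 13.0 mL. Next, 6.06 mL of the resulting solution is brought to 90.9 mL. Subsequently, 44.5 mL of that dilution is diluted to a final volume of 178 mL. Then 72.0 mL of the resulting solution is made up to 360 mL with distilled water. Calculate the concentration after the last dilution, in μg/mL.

Overall dilution factor = 14.99 × 15 × 4 × 5 = 4498.
17.1 mg/mL / 4498 = 3.80 × 10⁻³ mg/mL = 3.80 μg/mL.

3.80 μg/mL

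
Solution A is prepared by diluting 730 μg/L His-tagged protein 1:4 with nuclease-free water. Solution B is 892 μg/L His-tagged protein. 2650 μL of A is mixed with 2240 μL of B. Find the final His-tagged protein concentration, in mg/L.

0.508 mg/L

C_A = 730 μg/L / 4 = 182 μg/L.
C_mix = (C_A·V_A + C_B·V_B)/(V_A + V_B) = (182×2650 + 892×2240) / 4890 = 508 μg/L = 0.508 mg/L.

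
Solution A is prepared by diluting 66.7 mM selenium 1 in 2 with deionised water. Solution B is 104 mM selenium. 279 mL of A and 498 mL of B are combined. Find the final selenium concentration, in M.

C_A = 66.7 mM / 2 = 33.4 mM.
C_mix = (C_A·V_A + C_B·V_B)/(V_A + V_B) = (33.4×279 + 104×498) / 777.0 = 78.6 mM = 0.0786 M.

0.0786 M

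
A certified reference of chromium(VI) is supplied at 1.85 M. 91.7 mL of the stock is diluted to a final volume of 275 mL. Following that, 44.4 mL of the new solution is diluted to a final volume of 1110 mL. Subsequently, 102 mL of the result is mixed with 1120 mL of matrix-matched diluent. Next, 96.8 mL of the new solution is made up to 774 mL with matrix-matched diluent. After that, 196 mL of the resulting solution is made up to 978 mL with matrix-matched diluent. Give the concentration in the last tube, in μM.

51.6 μM

Overall dilution factor = 2.999 × 25 × 11.98 × 7.996 × 4.990 = 3.58 × 10⁴.
1.85 M / 3.58 × 10⁴ = 5.16 × 10⁻⁵ M = 51.6 μM.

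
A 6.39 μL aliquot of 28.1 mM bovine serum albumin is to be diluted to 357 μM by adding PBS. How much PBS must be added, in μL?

357 μM = 0.357 mM.
V₂ = C₁V₁/C₂ = 28.1 × 6.39 / 0.357 = 503 μL.
Diluent to add = V₂ − V₁ = 503 − 6.39 = 497 μL.

497 μL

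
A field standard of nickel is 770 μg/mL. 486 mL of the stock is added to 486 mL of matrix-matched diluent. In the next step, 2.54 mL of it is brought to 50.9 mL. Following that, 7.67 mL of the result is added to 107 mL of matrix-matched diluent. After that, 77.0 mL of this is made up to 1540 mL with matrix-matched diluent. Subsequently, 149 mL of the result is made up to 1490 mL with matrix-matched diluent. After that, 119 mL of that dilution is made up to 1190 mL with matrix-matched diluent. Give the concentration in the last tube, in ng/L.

Overall dilution factor = 2 × 20.04 × 14.95 × 20 × 10 × 10 = 1.20 × 10⁶.
770 μg/mL / 1.20 × 10⁶ = 6.43 × 10⁻⁴ μg/mL = 643 ng/L.

643 ng/L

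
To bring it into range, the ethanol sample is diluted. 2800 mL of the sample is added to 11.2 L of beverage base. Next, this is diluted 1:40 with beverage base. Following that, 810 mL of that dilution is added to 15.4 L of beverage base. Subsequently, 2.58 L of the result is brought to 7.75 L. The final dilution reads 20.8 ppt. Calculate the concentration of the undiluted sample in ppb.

Overall dilution factor = 5 × 40 × 20.01 × 3.004 = 1.20 × 10⁴.
Original = 20.8 ppt × 1.20 × 10⁴ = 2.50 × 10⁵ ppt = 250 ppb.

250 ppb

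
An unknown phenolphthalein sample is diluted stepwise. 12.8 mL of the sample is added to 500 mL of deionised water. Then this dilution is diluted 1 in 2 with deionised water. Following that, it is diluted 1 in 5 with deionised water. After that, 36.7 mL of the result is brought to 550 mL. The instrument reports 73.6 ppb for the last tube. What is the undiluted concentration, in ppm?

Overall dilution factor = 40.06 × 2 × 5 × 14.99 = 6004.
Original = 73.6 ppb × 6004 = 4.42 × 10⁵ ppb = 442 ppm.

442 ppm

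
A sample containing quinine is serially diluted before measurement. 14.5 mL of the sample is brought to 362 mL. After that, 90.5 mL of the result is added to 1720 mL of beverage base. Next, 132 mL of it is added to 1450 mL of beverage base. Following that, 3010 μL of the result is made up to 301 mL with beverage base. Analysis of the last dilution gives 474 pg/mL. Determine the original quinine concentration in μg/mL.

284 μg/mL

Overall dilution factor = 24.97 × 20.01 × 11.98 × 100 = 5.99 × 10⁵.
Original = 474 pg/mL × 5.99 × 10⁵ = 2.84 × 10⁸ pg/mL = 284 μg/mL.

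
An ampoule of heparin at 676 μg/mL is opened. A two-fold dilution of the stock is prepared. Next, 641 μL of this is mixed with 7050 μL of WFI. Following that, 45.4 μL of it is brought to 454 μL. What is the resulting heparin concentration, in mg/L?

Overall dilution factor = 2 × 12.00 × 10 = 240.
676 μg/mL / 240 = 2.82 μg/mL = 2.82 mg/L.

2.82 mg/L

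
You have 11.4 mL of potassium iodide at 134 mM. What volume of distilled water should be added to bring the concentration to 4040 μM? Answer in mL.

4040 μM = 4.04 mM.
V₂ = C₁V₁/C₂ = 134 × 11.4 / 4.04 = 378 mL.
Diluent to add = V₂ − V₁ = 378 − 11.4 = 367 mL.

367 mL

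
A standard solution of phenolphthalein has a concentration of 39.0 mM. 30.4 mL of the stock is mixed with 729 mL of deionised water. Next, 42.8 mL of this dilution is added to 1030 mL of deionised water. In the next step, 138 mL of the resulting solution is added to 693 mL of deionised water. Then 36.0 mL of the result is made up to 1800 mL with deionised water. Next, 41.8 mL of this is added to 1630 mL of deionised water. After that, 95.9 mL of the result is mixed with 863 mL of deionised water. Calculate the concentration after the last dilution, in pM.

517 pM

Overall dilution factor = 24.98 × 25.07 × 6.022 × 50 × 40.00 × 9.999 = 7.54 × 10⁷.
39.0 mM / 7.54 × 10⁷ = 5.17 × 10⁻⁷ mM = 517 pM.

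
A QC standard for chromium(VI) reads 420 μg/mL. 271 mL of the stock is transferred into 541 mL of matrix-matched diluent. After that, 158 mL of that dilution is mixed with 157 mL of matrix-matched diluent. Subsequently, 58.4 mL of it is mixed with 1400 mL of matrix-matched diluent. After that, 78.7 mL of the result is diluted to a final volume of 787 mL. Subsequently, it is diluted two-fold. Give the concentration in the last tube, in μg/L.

Overall dilution factor = 2.996 × 1.994 × 24.97 × 10 × 2 = 2984.
420 μg/mL / 2984 = 0.141 μg/mL = 141 μg/L.

141 μg/L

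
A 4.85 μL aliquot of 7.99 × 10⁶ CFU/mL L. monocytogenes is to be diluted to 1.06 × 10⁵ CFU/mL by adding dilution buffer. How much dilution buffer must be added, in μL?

V₂ = C₁V₁/C₂ = 7.99 × 10⁶ × 4.85 / 1.06 × 10⁵ = 366 μL.
Diluent to add = V₂ − V₁ = 366 − 4.85 = 361 μL.

361 μL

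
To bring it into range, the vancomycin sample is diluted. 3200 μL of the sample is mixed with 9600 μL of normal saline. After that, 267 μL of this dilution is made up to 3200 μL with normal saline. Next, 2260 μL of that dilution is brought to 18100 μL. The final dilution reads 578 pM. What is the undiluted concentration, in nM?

222 nM

Overall dilution factor = 4 × 11.99 × 8.009 = 384.
Original = 578 pM × 384 = 2.22 × 10⁵ pM = 222 nM.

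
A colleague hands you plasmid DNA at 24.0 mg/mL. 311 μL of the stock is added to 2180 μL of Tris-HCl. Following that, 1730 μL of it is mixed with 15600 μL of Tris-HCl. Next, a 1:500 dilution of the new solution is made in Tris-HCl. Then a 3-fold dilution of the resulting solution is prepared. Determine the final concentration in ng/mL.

199 ng/mL

Overall dilution factor = 8.010 × 10.02 × 500 × 3 = 1.20 × 10⁵.
24.0 mg/mL / 1.20 × 10⁵ = 1.99 × 10⁻⁴ mg/mL = 199 ng/mL.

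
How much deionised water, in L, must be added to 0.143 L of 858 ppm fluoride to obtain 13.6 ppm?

V₂ = C₁V₁/C₂ = 858 × 0.143 / 13.6 = 9.02 L.
Diluent to add = V₂ − V₁ = 9.02 − 0.143 = 8.88 L.

8.88 L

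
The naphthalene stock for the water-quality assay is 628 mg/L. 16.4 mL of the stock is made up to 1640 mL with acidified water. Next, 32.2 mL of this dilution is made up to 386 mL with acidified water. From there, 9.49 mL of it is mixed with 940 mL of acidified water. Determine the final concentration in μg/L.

Overall dilution factor = 100 × 11.99 × 100.1 = 1.20 × 10⁵.
628 mg/L / 1.20 × 10⁵ = 5.24 × 10⁻³ mg/L = 5.24 μg/L.

5.24 μg/L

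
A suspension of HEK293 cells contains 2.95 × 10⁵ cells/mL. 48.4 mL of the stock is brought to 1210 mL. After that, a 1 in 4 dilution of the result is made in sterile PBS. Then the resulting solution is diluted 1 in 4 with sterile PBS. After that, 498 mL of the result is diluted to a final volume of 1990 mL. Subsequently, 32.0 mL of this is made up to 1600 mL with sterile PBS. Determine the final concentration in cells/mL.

3.69 cells/mL

Overall dilution factor = 25 × 4 × 4 × 3.996 × 50 = 7.99 × 10⁴.
2.95 × 10⁵ cells/mL / 7.99 × 10⁴ = 3.69 cells/mL.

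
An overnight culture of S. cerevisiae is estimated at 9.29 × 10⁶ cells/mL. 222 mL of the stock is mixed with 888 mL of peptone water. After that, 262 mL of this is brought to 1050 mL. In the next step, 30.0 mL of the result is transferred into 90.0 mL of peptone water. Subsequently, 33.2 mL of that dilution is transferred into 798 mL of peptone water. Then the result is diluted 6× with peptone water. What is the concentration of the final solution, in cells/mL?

Overall dilution factor = 5 × 4.008 × 4 × 25.04 × 6 = 1.20 × 10⁴.
9.29 × 10⁶ cells/mL / 1.20 × 10⁴ = 772 cells/mL.

772 cells/mL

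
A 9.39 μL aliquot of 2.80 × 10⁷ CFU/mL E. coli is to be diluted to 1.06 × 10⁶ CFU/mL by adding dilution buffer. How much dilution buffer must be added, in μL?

239 μL

V₂ = C₁V₁/C₂ = 2.80 × 10⁷ × 9.39 / 1.06 × 10⁶ = 248 μL.
Diluent to add = V₂ − V₁ = 248 − 9.39 = 239 μL.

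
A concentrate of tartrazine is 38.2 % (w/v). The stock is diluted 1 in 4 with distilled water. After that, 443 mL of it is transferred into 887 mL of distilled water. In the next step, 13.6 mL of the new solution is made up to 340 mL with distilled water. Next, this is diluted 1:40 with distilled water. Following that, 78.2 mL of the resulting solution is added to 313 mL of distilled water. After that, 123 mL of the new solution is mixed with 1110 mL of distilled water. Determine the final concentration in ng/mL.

Overall dilution factor = 4 × 3.002 × 25 × 40 × 5.003 × 10.02 = 6.02 × 10⁵.
38.2 % (w/v) / 6.02 × 10⁵ = 6.34 × 10⁻⁵ % (w/v) = 634 ng/mL.

634 ng/mL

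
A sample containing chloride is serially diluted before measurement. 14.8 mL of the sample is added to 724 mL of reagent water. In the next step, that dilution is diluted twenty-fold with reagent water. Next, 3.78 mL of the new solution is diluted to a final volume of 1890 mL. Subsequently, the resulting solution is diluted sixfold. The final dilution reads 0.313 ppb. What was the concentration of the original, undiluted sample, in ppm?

937 ppm

Overall dilution factor = 49.92 × 20 × 500 × 6 = 3.00 × 10⁶.
Original = 0.313 ppb × 3.00 × 10⁶ = 9.37 × 10⁵ ppb = 937 ppm.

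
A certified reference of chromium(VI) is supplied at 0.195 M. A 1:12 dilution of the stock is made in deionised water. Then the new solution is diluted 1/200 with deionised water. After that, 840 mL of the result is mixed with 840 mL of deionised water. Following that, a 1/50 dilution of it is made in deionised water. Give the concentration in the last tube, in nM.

812 nM

Overall dilution factor = 12 × 200 × 2 × 50 = 2.40 × 10⁵.
0.195 M / 2.40 × 10⁵ = 8.13 × 10⁻⁷ M = 812 nM.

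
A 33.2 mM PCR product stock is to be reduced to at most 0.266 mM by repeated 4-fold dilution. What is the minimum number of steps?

4

Need 4ⁿ ≥ 125, so n ≥ log(125)/log(4) = 3.48.
Minimum whole steps: n = 4.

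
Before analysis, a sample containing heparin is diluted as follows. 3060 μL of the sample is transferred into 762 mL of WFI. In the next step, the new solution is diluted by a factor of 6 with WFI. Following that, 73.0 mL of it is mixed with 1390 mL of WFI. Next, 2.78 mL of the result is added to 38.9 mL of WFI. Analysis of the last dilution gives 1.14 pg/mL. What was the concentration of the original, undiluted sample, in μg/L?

514 μg/L

Overall dilution factor = 250.0 × 6 × 20.04 × 14.99 = 4.51 × 10⁵.
Original = 1.14 pg/mL × 4.51 × 10⁵ = 5.14 × 10⁵ pg/mL = 514 μg/L.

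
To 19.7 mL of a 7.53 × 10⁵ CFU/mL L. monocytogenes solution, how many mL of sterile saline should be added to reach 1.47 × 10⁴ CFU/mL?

989 mL

V₂ = C₁V₁/C₂ = 7.53 × 10⁵ × 19.7 / 1.47 × 10⁴ = 1009 mL.
Diluent to add = V₂ − V₁ = 1009 − 19.7 = 989 mL.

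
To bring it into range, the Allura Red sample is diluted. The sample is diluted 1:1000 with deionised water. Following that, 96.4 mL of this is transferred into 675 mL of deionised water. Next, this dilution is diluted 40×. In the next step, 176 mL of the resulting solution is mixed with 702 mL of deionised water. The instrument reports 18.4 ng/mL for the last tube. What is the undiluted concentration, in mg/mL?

Overall dilution factor = 1000 × 8.002 × 40 × 4.989 = 1.60 × 10⁶.
Original = 18.4 ng/mL × 1.60 × 10⁶ = 2.94 × 10⁷ ng/mL = 29.4 mg/mL.

29.4 mg/mL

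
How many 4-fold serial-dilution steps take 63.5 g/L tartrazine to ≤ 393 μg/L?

Need 4ⁿ ≥ 1.62 × 10⁵, so n ≥ log(1.62 × 10⁵)/log(4) = 8.65.
Minimum whole steps: n = 9.

9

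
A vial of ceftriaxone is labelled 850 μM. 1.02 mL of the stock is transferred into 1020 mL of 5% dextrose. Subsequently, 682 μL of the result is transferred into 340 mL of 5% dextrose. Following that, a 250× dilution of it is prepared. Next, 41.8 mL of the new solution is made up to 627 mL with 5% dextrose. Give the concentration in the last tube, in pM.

0.453 pM

Overall dilution factor = 1001 × 499.5 × 250 × 15 = 1.88 × 10⁹.
850 μM / 1.88 × 10⁹ = 4.53 × 10⁻⁷ μM = 0.453 pM.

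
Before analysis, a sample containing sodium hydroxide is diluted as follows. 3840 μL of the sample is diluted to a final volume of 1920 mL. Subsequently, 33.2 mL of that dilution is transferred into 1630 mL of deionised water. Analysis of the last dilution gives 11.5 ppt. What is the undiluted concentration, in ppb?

Overall dilution factor = 500 × 50.10 = 2.50 × 10⁴.
Original = 11.5 ppt × 2.50 × 10⁴ = 2.88 × 10⁵ ppt = 288 ppb.

288 ppb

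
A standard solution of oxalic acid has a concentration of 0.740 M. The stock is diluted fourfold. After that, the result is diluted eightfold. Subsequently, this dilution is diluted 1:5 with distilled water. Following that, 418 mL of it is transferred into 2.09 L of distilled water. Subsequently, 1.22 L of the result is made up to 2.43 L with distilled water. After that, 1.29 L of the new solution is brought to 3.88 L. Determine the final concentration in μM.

Overall dilution factor = 4 × 8 × 5 × 6 × 1.992 × 3.008 = 5751.
0.740 M / 5751 = 1.29 × 10⁻⁴ M = 129 μM.

129 μM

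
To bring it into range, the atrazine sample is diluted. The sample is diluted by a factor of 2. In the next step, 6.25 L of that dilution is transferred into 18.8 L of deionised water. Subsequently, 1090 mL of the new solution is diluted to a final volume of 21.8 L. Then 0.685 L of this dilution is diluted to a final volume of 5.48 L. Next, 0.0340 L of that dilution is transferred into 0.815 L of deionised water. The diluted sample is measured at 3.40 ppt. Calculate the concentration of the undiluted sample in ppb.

109 ppb

Overall dilution factor = 2 × 4.008 × 20 × 8 × 24.97 = 3.20 × 10⁴.
Original = 3.40 ppt × 3.20 × 10⁴ = 1.09 × 10⁵ ppt = 109 ppb.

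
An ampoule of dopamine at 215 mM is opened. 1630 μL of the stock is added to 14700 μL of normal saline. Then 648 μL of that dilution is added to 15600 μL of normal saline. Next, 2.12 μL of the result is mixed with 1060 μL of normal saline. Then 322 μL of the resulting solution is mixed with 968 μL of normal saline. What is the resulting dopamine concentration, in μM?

Overall dilution factor = 10.02 × 25.07 × 501 × 4.006 = 5.04 × 10⁵.
215 mM / 5.04 × 10⁵ = 4.26 × 10⁻⁴ mM = 0.426 μM.

0.426 μM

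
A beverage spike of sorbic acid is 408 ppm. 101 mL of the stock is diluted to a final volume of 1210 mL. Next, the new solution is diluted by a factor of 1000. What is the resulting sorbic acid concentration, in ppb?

34.1 ppb

Overall dilution factor = 11.98 × 1000 = 1.20 × 10⁴.
408 ppm / 1.20 × 10⁴ = 0.0341 ppm = 34.1 ppb.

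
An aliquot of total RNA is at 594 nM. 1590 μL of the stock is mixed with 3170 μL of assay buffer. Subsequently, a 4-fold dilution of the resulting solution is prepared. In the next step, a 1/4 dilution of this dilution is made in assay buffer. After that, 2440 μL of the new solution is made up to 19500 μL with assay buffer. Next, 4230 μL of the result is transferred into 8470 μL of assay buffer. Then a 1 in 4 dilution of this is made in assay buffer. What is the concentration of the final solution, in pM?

Overall dilution factor = 2.994 × 4 × 4 × 7.992 × 3.002 × 4 = 4597.
594 nM / 4597 = 0.129 nM = 129 pM.

129 pM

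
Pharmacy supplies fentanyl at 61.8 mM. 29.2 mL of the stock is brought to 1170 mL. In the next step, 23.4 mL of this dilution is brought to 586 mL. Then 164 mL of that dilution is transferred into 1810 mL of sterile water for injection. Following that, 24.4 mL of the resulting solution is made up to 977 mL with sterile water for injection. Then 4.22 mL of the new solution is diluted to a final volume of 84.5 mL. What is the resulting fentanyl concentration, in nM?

Overall dilution factor = 40.07 × 25.04 × 12.04 × 40.04 × 20.02 = 9.68 × 10⁶.
61.8 mM / 9.68 × 10⁶ = 6.38 × 10⁻⁶ mM = 6.38 nM.

6.38 nM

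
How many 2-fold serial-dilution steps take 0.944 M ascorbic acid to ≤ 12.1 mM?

Need 2ⁿ ≥ 78.0, so n ≥ log(78.0)/log(2) = 6.29.
Minimum whole steps: n = 7.

7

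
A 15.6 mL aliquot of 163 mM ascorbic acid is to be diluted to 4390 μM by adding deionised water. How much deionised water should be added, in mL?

4390 μM = 4.39 mM.
V₂ = C₁V₁/C₂ = 163 × 15.6 / 4.39 = 579 mL.
Diluent to add = V₂ − V₁ = 579 − 15.6 = 564 mL.

564 mL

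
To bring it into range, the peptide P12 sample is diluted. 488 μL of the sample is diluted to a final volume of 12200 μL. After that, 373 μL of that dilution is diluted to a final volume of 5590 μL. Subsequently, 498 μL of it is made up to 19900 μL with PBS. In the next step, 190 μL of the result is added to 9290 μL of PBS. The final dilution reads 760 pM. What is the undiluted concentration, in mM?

Overall dilution factor = 25 × 14.99 × 39.96 × 49.89 = 7.47 × 10⁵.
Original = 760 pM × 7.47 × 10⁵ = 5.68 × 10⁸ pM = 0.568 mM.

0.568 mM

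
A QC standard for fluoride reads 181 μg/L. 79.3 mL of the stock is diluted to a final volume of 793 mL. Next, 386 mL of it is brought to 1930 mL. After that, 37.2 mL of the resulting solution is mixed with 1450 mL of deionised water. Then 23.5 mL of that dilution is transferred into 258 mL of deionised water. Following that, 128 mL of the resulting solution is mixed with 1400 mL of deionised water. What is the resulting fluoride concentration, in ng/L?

0.633 ng/L

Overall dilution factor = 10 × 5 × 39.98 × 11.98 × 11.94 = 2.86 × 10⁵.
181 μg/L / 2.86 × 10⁵ = 6.33 × 10⁻⁴ μg/L = 0.633 ng/L.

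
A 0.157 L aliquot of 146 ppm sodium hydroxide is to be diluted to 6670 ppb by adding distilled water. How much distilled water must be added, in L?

3.28 L

6670 ppb = 6.67 ppm.
V₂ = C₁V₁/C₂ = 146 × 0.157 / 6.67 = 3.44 L.
Diluent to add = V₂ − V₁ = 3.44 − 0.157 = 3.28 L.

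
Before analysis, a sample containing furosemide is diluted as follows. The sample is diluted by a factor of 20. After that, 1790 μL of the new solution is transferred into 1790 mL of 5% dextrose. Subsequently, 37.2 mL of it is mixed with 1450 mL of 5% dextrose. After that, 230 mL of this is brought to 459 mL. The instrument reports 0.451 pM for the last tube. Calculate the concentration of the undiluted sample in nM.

Overall dilution factor = 20 × 1001 × 39.98 × 1.996 = 1.60 × 10⁶.
Original = 0.451 pM × 1.60 × 10⁶ = 7.20 × 10⁵ pM = 720 nM.

720 nM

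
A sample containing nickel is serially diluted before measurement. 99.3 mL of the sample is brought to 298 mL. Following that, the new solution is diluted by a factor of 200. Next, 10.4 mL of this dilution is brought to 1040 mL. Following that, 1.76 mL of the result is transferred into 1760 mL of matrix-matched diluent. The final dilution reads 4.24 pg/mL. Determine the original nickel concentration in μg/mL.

255 μg/mL

Overall dilution factor = 3.001 × 200 × 100 × 1001 = 6.01 × 10⁷.
Original = 4.24 pg/mL × 6.01 × 10⁷ = 2.55 × 10⁸ pg/mL = 255 μg/mL.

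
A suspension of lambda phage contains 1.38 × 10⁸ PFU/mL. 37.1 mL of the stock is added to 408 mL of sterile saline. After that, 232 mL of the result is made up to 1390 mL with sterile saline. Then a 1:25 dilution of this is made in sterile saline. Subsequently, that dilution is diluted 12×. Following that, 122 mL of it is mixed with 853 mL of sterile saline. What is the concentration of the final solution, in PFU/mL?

Overall dilution factor = 12.00 × 5.991 × 25 × 12 × 7.992 = 1.72 × 10⁵.
1.38 × 10⁸ PFU/mL / 1.72 × 10⁵ = 801 PFU/mL.

801 PFU/mL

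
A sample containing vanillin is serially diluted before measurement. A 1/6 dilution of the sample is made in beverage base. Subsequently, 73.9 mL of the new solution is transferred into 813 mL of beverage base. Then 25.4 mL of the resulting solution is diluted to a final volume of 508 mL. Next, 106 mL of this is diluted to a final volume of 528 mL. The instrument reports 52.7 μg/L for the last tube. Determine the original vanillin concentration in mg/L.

378 mg/L

Overall dilution factor = 6 × 12.00 × 20 × 4.981 = 7174.
Original = 52.7 μg/L × 7174 = 3.78 × 10⁵ μg/L = 378 mg/L.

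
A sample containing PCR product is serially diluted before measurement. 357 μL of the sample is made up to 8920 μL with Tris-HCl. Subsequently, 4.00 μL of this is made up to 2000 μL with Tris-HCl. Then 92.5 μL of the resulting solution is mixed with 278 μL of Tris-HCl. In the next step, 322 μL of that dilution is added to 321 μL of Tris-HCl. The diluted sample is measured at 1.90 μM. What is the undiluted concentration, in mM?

190 mM

Overall dilution factor = 24.99 × 500 × 4.005 × 1.997 = 9.99 × 10⁴.
Original = 1.90 μM × 9.99 × 10⁴ = 1.90 × 10⁵ μM = 190 mM.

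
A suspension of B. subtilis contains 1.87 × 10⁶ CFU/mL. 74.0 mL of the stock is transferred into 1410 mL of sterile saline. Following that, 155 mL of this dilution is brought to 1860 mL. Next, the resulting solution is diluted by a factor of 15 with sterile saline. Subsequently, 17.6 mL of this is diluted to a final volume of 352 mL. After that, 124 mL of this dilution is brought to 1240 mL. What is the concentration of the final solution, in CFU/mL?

2.59 CFU/mL

Overall dilution factor = 20.05 × 12 × 15 × 20 × 10 = 7.22 × 10⁵.
1.87 × 10⁶ CFU/mL / 7.22 × 10⁵ = 2.59 CFU/mL.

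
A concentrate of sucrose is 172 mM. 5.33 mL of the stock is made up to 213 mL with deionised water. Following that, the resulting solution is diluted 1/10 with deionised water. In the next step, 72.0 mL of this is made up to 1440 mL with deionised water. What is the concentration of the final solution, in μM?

Overall dilution factor = 39.96 × 10 × 20 = 7992.
172 mM / 7992 = 0.0215 mM = 21.5 μM.

21.5 μM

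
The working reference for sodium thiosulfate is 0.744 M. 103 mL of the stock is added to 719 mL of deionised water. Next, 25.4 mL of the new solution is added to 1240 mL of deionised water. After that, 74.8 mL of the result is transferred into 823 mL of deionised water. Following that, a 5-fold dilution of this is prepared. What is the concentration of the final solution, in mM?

Overall dilution factor = 7.981 × 49.82 × 12.00 × 5 = 2.39 × 10⁴.
0.744 M / 2.39 × 10⁴ = 3.12 × 10⁻⁵ M = 0.0312 mM.

0.0312 mM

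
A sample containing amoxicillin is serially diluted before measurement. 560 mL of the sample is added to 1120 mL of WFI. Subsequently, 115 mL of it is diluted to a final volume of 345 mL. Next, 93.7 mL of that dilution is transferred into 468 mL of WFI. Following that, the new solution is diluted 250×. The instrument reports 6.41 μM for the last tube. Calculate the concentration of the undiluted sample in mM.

Overall dilution factor = 3 × 3 × 5.995 × 250 = 1.35 × 10⁴.
Original = 6.41 μM × 1.35 × 10⁴ = 8.65 × 10⁴ μM = 86.5 mM.

86.5 mM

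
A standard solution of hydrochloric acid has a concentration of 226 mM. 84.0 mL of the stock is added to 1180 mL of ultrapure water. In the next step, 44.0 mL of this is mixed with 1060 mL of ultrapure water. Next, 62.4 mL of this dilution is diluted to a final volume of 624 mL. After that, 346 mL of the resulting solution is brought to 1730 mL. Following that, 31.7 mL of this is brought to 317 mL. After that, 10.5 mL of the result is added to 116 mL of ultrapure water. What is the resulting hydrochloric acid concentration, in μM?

Overall dilution factor = 15.05 × 25.09 × 10 × 5 × 10 × 12.05 = 2.27 × 10⁶.
226 mM / 2.27 × 10⁶ = 9.94 × 10⁻⁵ mM = 0.0994 μM.

0.0994 μM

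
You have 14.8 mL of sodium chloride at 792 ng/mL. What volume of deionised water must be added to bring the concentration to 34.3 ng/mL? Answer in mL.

V₂ = C₁V₁/C₂ = 792 × 14.8 / 34.3 = 342 mL.
Diluent to add = V₂ − V₁ = 342 − 14.8 = 327 mL.

327 mL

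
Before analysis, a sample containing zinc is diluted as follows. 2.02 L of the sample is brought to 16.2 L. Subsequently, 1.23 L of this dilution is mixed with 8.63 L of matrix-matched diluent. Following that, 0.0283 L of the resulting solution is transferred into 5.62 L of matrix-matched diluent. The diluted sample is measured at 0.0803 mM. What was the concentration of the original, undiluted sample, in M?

1.03 M

Overall dilution factor = 8.020 × 8.016 × 199.6 = 1.28 × 10⁴.
Original = 0.0803 mM × 1.28 × 10⁴ = 1030 mM = 1.03 M.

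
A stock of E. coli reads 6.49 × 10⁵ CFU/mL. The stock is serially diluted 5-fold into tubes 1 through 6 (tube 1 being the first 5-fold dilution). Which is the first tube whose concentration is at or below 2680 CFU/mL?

Tube n has concentration 6.49 × 10⁵ CFU/mL / 5ⁿ.
Need 5ⁿ ≥ 6.49 × 10⁵ CFU/mL / 2680 CFU/mL = 242, so n ≥ 3.41.
First such tube: n = 4.

tube 4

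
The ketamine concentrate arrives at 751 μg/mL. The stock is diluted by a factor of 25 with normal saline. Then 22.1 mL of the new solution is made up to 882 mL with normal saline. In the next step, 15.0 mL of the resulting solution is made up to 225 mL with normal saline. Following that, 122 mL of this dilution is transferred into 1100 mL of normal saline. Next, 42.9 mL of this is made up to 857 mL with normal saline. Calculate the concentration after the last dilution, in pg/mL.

251 pg/mL

Overall dilution factor = 25 × 39.91 × 15 × 10.02 × 19.98 = 2.99 × 10⁶.
751 μg/mL / 2.99 × 10⁶ = 2.51 × 10⁻⁴ μg/mL = 251 pg/mL.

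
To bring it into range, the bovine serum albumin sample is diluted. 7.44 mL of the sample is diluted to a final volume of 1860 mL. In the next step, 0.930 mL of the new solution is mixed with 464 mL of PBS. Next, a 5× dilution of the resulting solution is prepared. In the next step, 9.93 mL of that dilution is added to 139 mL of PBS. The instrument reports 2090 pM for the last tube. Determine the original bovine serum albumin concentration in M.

0.0196 M

Overall dilution factor = 250 × 499.9 × 5 × 15.00 = 9.37 × 10⁶.
Original = 2090 pM × 9.37 × 10⁶ = 1.96 × 10¹⁰ pM = 0.0196 M.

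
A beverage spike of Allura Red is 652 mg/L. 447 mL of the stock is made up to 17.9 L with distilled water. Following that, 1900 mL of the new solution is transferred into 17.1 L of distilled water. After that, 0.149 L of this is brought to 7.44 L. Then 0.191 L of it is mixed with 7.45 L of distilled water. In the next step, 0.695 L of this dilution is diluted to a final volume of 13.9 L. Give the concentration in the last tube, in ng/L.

Overall dilution factor = 40.04 × 10 × 49.93 × 40.01 × 20 = 1.60 × 10⁷.
652 mg/L / 1.60 × 10⁷ = 4.08 × 10⁻⁵ mg/L = 40.8 ng/L.

40.8 ng/L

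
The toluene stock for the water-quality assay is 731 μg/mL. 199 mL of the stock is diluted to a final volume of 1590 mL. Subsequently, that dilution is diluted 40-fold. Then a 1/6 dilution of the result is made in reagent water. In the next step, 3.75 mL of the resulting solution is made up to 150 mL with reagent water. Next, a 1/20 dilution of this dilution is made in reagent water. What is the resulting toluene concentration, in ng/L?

477 ng/L

Overall dilution factor = 7.990 × 40 × 6 × 40 × 20 = 1.53 × 10⁶.
731 μg/mL / 1.53 × 10⁶ = 4.77 × 10⁻⁴ μg/mL = 477 ng/L.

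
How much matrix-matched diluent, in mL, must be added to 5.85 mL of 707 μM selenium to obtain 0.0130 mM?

312 mL

0.0130 mM = 13.0 μM.
V₂ = C₁V₁/C₂ = 707 × 5.85 / 13.0 = 318 mL.
Diluent to add = V₂ − V₁ = 318 − 5.85 = 312 mL.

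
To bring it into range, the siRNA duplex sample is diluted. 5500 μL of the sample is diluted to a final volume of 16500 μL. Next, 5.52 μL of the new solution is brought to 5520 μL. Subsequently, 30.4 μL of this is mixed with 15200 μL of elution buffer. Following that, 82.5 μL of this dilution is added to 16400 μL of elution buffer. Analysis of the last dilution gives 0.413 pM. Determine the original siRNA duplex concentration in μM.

Overall dilution factor = 3 × 1000 × 501 × 199.8 = 3.00 × 10⁸.
Original = 0.413 pM × 3.00 × 10⁸ = 1.24 × 10⁸ pM = 124 μM.

124 μM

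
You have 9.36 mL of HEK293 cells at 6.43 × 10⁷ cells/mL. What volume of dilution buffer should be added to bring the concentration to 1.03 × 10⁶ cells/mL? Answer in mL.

575 mL

V₂ = C₁V₁/C₂ = 6.43 × 10⁷ × 9.36 / 1.03 × 10⁶ = 584 mL.
Diluent to add = V₂ − V₁ = 584 − 9.36 = 575 mL.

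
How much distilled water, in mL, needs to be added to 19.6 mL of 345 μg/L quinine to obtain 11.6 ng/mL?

11.6 ng/mL = 11.6 μg/L.
V₂ = C₁V₁/C₂ = 345 × 19.6 / 11.6 = 583 mL.
Diluent to add = V₂ − V₁ = 583 − 19.6 = 563 mL.

563 mL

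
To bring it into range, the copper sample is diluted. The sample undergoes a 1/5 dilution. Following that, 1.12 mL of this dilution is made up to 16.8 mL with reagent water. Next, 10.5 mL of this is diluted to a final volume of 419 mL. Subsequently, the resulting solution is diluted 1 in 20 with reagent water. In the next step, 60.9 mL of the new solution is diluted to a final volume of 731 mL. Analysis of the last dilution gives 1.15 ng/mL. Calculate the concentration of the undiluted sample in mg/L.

826 mg/L

Overall dilution factor = 5 × 15 × 39.90 × 20 × 12.00 = 7.18 × 10⁵.
Original = 1.15 ng/mL × 7.18 × 10⁵ = 8.26 × 10⁵ ng/mL = 826 mg/L.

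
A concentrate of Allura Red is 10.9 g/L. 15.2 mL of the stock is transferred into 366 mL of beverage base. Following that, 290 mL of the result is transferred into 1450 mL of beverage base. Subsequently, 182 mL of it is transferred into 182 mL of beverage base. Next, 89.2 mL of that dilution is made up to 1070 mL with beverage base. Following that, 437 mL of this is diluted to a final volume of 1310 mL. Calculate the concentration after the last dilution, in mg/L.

1.01 mg/L

Overall dilution factor = 25.08 × 6 × 2 × 12.00 × 2.998 = 1.08 × 10⁴.
10.9 g/L / 1.08 × 10⁴ = 1.01 × 10⁻³ g/L = 1.01 mg/L.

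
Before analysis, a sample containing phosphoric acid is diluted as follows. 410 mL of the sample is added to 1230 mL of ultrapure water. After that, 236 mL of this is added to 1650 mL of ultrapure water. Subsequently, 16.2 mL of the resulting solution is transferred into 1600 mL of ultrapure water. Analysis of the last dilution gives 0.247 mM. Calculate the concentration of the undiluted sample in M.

Overall dilution factor = 4 × 7.992 × 99.77 = 3189.
Original = 0.247 mM × 3189 = 788 mM = 0.788 M.

0.788 M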